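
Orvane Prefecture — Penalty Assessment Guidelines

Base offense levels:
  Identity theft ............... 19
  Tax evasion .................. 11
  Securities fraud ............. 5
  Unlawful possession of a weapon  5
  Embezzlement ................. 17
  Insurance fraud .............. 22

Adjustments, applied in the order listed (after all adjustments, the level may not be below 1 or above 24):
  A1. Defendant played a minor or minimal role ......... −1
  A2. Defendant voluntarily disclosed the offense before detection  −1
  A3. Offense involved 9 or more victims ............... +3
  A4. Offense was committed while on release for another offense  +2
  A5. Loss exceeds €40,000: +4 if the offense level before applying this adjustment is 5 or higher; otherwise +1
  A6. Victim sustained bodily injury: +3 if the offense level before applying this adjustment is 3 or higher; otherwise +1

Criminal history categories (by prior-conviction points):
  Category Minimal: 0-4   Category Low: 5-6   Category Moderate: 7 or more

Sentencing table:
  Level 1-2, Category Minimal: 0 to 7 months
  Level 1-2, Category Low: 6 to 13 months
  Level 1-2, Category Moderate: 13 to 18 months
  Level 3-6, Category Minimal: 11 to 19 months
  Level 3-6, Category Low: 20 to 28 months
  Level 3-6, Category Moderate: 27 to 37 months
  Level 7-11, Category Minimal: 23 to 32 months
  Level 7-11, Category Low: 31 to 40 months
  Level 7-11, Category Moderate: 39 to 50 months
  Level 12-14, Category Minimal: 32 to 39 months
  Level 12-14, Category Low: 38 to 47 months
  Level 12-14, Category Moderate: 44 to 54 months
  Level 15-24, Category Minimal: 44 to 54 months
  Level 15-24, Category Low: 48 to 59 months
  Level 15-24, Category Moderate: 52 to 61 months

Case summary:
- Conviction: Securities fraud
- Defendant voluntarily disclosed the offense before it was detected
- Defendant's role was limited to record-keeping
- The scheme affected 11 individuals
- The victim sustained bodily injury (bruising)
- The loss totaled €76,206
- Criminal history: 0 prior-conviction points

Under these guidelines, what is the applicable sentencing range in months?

32-39 months

Base offense level for securities fraud: 5.
A1 applies: 5 − 1 = 4.
A2 applies: 4 − 1 = 3.
A3 applies: 3 + 3 = 6.
A5 applies (level before this adjustment is 6 ≥ 5, so +4): 6 + 4 = 10.
A6 applies (level before this adjustment is 10 ≥ 3, so +3): 10 + 3 = 13.
Final offense level: 13.
Criminal history: 0 prior points → Category Minimal (0-4).
Level 13 falls in the 12-14 band.
Grid: Level 12-14 × Category Minimal = 32-39 months.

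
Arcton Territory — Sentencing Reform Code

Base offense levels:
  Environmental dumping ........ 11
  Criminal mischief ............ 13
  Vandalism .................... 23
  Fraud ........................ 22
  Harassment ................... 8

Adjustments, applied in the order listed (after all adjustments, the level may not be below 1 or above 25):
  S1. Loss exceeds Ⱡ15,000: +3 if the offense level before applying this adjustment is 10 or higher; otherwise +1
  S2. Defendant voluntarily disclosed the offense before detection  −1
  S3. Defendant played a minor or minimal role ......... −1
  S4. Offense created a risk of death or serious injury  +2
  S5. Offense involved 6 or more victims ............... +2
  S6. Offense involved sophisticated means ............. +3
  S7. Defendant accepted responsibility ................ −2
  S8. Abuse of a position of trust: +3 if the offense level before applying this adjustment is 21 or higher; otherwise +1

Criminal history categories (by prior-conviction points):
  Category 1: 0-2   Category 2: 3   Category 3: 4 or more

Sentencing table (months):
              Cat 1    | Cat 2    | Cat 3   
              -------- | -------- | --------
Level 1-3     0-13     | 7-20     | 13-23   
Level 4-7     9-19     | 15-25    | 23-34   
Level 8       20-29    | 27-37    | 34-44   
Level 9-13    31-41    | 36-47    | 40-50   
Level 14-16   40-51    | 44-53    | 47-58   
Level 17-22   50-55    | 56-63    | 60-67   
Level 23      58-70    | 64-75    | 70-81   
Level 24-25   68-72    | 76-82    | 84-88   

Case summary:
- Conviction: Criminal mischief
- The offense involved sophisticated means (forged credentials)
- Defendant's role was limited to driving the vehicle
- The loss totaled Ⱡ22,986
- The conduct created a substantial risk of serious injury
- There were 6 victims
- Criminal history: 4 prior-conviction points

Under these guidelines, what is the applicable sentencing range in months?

Base offense level for criminal mischief: 13.
S1 applies (level before this adjustment is 13 ≥ 10, so +3): 13 + 3 = 16.
S2 does not apply.
S3 applies: 16 − 1 = 15.
S4 applies: 15 + 2 = 17.
S5 applies: 17 + 2 = 19.
S6 applies: 19 + 3 = 22.
Final offense level: 22.
Criminal history: 4 prior points → Category 3 (4+).
Level 22 falls in the 17-22 band.
Grid: Level 17-22 × Category 3 = 60-67 months.

60-67 months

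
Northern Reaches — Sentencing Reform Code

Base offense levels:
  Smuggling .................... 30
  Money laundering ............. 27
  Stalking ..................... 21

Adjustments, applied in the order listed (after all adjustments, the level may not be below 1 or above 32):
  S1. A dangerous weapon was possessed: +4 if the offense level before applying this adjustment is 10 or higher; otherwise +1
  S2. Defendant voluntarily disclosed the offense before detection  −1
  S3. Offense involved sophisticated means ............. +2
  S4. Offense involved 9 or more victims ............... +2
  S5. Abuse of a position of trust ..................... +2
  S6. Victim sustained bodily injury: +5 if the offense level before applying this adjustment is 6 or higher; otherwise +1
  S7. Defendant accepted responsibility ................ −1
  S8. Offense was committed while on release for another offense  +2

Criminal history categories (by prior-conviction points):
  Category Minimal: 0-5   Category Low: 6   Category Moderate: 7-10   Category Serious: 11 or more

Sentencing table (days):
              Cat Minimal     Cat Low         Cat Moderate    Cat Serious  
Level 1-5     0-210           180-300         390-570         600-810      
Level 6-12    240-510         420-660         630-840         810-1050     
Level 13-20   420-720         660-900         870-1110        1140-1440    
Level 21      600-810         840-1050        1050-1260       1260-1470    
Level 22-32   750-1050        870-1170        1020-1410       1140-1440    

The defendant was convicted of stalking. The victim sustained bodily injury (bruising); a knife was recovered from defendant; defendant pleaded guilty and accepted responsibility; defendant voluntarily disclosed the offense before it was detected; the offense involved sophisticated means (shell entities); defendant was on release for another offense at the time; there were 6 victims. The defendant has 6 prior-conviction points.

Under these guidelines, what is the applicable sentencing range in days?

870-1170 days

Base offense level for stalking: 21.
S1 applies (level before this adjustment is 21 ≥ 10, so +4): 21 + 4 = 25.
S2 applies: 25 − 1 = 24.
S3 applies: 24 + 2 = 26.
S4 does not apply.
S6 applies (level before this adjustment is 26 ≥ 6, so +5): 26 + 5 = 31.
S7 applies: 31 − 1 = 30.
S8 applies: 30 + 2 = 32.
Final offense level: 32.
Criminal history: 6 prior points → Category Low (6).
Level 32 falls in the 22-32 band.
Grid: Level 22-32 × Category Low = 870-1170 days.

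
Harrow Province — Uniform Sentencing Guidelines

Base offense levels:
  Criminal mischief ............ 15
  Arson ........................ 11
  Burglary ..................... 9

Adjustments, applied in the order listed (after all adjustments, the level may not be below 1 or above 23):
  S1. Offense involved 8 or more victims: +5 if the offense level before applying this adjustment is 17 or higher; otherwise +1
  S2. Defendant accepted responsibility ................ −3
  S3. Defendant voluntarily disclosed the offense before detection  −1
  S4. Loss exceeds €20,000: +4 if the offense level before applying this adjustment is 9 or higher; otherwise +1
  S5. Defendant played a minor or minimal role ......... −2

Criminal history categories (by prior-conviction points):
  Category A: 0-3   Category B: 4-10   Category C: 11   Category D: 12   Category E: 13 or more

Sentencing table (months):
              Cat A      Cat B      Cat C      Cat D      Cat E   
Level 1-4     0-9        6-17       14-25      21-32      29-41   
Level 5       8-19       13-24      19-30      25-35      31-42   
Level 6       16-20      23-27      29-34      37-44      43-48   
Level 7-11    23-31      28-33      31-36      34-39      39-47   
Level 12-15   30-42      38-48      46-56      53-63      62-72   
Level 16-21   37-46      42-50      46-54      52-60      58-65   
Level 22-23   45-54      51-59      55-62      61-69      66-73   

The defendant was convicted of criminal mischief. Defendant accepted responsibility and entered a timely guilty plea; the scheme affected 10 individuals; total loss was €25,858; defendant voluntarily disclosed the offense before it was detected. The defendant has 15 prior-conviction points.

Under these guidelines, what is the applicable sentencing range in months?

58-65 months

Base offense level for criminal mischief: 15.
S1 applies (level before this adjustment is 15 < 17, so +1): 15 + 1 = 16.
S2 applies: 16 − 3 = 13.
S3 applies: 13 − 1 = 12.
S4 applies (level before this adjustment is 12 ≥ 9, so +4): 12 + 4 = 16.
Final offense level: 16.
Criminal history: 15 prior points → Category E (13+).
Level 16 falls in the 16-21 band.
Grid: Level 16-21 × Category E = 58-65 months.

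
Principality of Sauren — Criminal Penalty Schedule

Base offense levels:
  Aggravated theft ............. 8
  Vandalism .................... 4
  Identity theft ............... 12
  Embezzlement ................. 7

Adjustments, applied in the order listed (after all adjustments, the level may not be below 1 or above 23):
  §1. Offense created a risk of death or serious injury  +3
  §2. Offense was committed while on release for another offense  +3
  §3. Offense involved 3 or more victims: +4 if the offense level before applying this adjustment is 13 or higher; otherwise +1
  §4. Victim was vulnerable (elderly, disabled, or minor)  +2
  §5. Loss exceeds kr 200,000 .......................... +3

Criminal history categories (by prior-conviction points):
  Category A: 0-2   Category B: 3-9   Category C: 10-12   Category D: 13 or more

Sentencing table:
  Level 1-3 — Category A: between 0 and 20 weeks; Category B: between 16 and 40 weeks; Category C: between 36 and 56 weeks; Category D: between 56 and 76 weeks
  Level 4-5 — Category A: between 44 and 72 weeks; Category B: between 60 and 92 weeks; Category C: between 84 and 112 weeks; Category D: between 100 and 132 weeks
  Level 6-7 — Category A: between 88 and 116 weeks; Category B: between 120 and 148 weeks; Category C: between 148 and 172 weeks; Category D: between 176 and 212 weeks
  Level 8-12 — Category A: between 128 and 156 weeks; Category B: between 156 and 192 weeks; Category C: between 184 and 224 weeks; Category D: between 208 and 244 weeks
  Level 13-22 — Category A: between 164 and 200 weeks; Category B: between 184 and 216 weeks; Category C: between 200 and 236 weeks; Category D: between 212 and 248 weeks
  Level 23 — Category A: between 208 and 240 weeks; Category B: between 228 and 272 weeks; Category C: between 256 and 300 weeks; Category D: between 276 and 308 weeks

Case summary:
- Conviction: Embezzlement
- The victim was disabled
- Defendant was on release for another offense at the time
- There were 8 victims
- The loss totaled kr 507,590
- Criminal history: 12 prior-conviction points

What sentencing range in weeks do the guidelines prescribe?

200-236 weeks

Base offense level for embezzlement: 7.
§2 applies: 7 + 3 = 10.
§3 applies (level before this adjustment is 10 < 13, so +1): 10 + 1 = 11.
§4 applies: 11 + 2 = 13.
§5 applies: 13 + 3 = 16.
Final offense level: 16.
Criminal history: 12 prior points → Category C (10-12).
Level 16 falls in the 13-22 band.
Grid: Level 13-22 × Category C = 200-236 weeks.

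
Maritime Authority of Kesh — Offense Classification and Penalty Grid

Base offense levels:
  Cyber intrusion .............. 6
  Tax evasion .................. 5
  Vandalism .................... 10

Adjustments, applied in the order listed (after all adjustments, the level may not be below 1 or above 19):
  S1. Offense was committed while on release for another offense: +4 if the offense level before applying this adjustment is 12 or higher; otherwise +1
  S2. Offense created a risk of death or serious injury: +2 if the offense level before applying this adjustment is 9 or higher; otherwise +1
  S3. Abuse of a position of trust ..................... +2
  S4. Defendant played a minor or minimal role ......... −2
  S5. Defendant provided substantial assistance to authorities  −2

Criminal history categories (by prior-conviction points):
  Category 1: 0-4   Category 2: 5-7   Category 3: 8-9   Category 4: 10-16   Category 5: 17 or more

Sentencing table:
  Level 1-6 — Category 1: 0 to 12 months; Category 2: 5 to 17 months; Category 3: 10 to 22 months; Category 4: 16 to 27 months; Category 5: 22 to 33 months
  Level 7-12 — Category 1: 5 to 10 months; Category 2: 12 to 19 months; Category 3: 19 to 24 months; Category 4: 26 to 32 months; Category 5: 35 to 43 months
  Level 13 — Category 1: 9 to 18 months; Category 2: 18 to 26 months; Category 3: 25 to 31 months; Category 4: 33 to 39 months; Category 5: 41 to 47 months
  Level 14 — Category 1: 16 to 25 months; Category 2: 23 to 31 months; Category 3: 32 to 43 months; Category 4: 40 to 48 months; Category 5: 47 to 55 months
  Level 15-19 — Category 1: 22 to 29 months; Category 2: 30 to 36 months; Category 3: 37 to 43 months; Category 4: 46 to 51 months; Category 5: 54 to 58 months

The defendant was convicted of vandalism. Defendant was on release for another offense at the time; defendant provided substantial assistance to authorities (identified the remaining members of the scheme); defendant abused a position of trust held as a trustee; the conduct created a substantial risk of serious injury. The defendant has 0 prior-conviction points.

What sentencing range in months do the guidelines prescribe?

Base offense level for vandalism: 10.
S1 applies (level before this adjustment is 10 < 12, so +1): 10 + 1 = 11.
S2 applies (level before this adjustment is 11 ≥ 9, so +2): 11 + 2 = 13.
S3 applies: 13 + 2 = 15.
S5 applies: 15 − 2 = 13.
Final offense level: 13.
Criminal history: 0 prior points → Category 1 (0-4).
Level 13 falls in the 13 band.
Grid: Level 13 × Category 1 = 9-18 months.

9-18 months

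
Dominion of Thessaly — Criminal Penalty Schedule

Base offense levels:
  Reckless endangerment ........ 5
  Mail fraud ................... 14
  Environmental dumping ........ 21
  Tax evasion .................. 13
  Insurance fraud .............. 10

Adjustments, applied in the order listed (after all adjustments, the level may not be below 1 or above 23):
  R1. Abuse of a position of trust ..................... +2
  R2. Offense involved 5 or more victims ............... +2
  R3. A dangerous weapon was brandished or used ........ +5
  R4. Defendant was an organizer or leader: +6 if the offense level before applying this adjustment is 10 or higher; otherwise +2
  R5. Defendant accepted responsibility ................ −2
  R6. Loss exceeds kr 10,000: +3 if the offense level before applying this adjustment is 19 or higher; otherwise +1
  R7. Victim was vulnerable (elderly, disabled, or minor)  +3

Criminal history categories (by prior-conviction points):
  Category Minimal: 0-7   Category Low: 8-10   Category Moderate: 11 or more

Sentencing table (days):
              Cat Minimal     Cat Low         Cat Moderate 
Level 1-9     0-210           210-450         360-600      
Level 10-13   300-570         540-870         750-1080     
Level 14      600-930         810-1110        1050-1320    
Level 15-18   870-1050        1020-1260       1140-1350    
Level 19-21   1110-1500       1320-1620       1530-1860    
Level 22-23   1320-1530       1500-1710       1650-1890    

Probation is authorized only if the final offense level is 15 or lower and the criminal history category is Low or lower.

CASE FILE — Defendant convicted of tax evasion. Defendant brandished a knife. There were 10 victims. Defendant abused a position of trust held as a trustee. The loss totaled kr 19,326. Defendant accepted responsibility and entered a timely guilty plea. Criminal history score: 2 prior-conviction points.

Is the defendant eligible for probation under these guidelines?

Base offense level for tax evasion: 13.
R1 applies: 13 + 2 = 15.
R2 applies: 15 + 2 = 17.
R3 applies: 17 + 5 = 22.
R5 applies: 22 − 2 = 20.
R6 applies (level before this adjustment is 20 ≥ 19, so +3): 20 + 3 = 23.
R7 does not apply.
Final offense level: 23.
Criminal history: 2 prior points → Category Minimal (0-7).
Level 23 falls in the 22-23 band.
Grid: Level 22-23 × Category Minimal = 1320-1530 days.
Probation check: level 23 > 15 and category Minimal ≤ Low → not eligible.

No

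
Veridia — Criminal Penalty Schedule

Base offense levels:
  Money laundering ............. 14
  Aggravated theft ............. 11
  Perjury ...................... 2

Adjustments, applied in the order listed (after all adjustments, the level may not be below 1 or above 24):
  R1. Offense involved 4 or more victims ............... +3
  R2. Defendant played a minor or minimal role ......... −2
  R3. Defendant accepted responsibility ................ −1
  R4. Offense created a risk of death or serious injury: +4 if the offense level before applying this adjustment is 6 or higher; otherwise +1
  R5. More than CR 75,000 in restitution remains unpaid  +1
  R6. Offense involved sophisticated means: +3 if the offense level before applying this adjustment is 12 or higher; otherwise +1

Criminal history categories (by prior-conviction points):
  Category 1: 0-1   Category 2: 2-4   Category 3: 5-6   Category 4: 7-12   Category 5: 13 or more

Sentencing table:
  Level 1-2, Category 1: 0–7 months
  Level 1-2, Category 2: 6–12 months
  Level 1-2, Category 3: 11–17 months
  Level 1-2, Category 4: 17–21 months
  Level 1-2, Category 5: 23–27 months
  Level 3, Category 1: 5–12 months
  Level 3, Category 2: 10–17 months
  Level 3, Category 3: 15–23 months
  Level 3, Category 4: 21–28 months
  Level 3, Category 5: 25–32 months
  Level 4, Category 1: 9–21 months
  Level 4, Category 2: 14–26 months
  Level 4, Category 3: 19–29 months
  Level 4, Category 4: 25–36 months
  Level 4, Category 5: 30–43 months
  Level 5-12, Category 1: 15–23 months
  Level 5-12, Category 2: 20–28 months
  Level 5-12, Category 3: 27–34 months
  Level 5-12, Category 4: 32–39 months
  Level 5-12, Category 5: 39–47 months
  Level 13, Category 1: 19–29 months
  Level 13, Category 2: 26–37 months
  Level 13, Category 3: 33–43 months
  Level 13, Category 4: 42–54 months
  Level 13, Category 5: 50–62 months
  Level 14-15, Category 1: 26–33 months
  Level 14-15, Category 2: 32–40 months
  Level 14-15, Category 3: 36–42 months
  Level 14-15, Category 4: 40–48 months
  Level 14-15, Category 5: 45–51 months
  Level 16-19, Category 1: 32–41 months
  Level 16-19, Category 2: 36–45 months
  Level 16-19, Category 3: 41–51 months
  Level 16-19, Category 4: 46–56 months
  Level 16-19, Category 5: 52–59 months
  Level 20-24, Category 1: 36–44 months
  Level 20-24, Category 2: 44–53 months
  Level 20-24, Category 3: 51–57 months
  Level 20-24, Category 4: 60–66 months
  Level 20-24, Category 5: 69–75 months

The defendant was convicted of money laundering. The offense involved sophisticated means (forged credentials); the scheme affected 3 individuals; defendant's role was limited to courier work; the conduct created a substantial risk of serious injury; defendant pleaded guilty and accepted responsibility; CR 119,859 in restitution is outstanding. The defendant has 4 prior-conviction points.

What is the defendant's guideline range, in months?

Base offense level for money laundering: 14.
R2 applies: 14 − 2 = 12.
R3 applies: 12 − 1 = 11.
R4 applies (level before this adjustment is 11 ≥ 6, so +4): 11 + 4 = 15.
R5 applies: 15 + 1 = 16.
R6 applies (level before this adjustment is 16 ≥ 12, so +3): 16 + 3 = 19.
Final offense level: 19.
Criminal history: 4 prior points → Category 2 (2-4).
Level 19 falls in the 16-19 band.
Grid: Level 16-19 × Category 2 = 36-45 months.

36-45 months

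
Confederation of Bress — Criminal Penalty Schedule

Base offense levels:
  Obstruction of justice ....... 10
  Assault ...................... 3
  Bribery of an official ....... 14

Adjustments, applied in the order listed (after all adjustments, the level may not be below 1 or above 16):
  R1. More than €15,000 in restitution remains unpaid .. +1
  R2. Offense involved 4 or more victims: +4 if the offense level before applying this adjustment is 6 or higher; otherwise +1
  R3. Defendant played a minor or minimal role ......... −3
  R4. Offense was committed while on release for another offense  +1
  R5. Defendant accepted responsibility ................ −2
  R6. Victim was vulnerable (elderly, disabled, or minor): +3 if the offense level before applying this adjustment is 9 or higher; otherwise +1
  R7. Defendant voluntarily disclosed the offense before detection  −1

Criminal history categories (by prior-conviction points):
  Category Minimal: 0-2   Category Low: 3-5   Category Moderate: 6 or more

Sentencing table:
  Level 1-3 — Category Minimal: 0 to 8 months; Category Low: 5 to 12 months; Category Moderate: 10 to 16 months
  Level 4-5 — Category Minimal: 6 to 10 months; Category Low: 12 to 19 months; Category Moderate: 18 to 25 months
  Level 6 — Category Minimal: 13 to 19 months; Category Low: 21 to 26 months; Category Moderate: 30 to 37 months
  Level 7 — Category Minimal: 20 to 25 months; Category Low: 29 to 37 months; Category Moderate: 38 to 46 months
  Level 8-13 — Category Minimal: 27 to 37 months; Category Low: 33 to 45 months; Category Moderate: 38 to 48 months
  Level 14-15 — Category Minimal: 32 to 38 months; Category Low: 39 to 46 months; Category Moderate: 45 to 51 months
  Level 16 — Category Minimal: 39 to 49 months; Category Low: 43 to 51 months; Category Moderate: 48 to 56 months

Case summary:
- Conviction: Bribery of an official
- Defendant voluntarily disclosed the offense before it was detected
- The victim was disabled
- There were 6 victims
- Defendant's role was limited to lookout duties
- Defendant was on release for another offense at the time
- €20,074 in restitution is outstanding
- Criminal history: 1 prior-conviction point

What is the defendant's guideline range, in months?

Base offense level for bribery of an official: 14.
R1 applies: 14 + 1 = 15.
R2 applies (level before this adjustment is 15 ≥ 6, so +4): 15 + 4 = 19.
R3 applies: 19 − 3 = 16.
R4 applies: 16 + 1 = 17.
R6 applies (level before this adjustment is 17 ≥ 9, so +3): 17 + 3 = 20.
R7 applies: 20 − 1 = 19.
Level 19 exceeds the maximum of 16; capped at 16.
Final offense level: 16.
Criminal history: 1 prior point → Category Minimal (0-2).
Level 16 falls in the 16 band.
Grid: Level 16 × Category Minimal = 39-49 months.

39-49 months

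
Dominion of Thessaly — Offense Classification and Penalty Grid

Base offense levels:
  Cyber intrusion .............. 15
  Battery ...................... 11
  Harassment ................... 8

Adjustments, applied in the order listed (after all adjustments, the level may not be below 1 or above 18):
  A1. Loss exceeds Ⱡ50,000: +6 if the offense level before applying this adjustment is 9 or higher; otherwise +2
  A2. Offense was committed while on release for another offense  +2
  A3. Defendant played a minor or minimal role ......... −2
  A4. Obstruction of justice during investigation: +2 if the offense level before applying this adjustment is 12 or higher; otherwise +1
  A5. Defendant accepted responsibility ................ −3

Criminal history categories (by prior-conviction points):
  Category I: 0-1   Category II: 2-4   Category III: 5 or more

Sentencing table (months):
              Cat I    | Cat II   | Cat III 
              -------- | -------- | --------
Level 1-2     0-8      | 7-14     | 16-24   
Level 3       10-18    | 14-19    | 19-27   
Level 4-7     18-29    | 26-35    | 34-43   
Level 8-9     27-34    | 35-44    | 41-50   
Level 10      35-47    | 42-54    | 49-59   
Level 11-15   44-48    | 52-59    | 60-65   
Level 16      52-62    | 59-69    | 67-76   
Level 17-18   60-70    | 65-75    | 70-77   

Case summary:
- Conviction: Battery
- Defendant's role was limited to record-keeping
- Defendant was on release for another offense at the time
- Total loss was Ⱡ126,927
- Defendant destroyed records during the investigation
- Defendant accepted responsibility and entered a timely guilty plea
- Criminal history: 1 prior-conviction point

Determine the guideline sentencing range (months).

52-62 months

Base offense level for battery: 11.
A1 applies (level before this adjustment is 11 ≥ 9, so +6): 11 + 6 = 17.
A2 applies: 17 + 2 = 19.
A3 applies: 19 − 2 = 17.
A4 applies (level before this adjustment is 17 ≥ 12, so +2): 17 + 2 = 19.
A5 applies: 19 − 3 = 16.
Final offense level: 16.
Criminal history: 1 prior point → Category I (0-1).
Level 16 falls in the 16 band.
Grid: Level 16 × Category I = 52-62 months.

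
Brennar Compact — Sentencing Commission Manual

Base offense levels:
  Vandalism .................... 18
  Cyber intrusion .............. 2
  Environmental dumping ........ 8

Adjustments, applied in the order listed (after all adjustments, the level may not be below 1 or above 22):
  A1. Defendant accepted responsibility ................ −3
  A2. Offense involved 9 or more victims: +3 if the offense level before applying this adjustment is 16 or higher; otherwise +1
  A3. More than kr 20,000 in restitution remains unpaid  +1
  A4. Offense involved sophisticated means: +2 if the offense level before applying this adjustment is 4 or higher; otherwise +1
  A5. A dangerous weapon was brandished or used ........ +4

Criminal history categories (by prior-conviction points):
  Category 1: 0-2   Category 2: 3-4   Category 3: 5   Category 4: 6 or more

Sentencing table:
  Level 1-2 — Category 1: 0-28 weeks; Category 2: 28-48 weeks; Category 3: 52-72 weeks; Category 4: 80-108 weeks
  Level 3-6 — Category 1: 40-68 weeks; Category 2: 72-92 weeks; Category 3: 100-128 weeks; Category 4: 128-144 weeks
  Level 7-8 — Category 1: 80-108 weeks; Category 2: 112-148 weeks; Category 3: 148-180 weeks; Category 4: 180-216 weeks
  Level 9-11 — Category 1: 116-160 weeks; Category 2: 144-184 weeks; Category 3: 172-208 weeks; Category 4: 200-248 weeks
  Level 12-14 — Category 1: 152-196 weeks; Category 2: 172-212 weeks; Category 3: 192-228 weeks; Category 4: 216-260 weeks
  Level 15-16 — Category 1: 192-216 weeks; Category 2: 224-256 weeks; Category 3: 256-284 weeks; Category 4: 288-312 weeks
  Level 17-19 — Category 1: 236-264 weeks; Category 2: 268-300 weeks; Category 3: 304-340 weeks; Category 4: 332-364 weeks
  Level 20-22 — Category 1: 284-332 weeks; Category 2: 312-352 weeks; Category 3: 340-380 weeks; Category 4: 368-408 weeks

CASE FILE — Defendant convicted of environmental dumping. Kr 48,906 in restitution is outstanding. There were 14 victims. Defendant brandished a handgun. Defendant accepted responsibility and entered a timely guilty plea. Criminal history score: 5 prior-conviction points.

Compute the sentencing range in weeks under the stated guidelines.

172-208 weeks

Base offense level for environmental dumping: 8.
A1 applies: 8 − 3 = 5.
A2 applies (level before this adjustment is 5 < 16, so +1): 5 + 1 = 6.
A3 applies: 6 + 1 = 7.
A5 applies: 7 + 4 = 11.
Final offense level: 11.
Criminal history: 5 prior points → Category 3 (5).
Level 11 falls in the 9-11 band.
Grid: Level 9-11 × Category 3 = 172-208 weeks.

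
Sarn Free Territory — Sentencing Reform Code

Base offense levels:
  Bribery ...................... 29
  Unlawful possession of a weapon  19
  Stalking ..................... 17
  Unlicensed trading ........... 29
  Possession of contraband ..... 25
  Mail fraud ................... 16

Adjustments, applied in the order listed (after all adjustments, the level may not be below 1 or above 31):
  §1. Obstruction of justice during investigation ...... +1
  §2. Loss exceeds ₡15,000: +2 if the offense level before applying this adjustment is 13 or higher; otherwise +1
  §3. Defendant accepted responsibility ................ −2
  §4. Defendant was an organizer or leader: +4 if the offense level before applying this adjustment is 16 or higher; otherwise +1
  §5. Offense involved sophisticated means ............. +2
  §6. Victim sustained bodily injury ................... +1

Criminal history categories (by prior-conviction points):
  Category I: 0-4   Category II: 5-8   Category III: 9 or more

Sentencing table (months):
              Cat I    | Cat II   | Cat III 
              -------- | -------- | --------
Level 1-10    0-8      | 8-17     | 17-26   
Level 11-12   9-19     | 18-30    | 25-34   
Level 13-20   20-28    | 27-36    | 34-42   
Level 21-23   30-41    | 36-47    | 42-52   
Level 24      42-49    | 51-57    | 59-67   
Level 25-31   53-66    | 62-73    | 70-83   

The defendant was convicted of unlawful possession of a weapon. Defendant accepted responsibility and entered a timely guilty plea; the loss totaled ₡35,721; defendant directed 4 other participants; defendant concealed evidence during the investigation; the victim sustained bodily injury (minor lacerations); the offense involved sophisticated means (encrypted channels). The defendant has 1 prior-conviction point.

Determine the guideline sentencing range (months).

Base offense level for unlawful possession of a weapon: 19.
§1 applies: 19 + 1 = 20.
§2 applies (level before this adjustment is 20 ≥ 13, so +2): 20 + 2 = 22.
§3 applies: 22 − 2 = 20.
§4 applies (level before this adjustment is 20 ≥ 16, so +4): 20 + 4 = 24.
§5 applies: 24 + 2 = 26.
§6 applies: 26 + 1 = 27.
Final offense level: 27.
Criminal history: 1 prior point → Category I (0-4).
Level 27 falls in the 25-31 band.
Grid: Level 25-31 × Category I = 53-66 months.

53-66 months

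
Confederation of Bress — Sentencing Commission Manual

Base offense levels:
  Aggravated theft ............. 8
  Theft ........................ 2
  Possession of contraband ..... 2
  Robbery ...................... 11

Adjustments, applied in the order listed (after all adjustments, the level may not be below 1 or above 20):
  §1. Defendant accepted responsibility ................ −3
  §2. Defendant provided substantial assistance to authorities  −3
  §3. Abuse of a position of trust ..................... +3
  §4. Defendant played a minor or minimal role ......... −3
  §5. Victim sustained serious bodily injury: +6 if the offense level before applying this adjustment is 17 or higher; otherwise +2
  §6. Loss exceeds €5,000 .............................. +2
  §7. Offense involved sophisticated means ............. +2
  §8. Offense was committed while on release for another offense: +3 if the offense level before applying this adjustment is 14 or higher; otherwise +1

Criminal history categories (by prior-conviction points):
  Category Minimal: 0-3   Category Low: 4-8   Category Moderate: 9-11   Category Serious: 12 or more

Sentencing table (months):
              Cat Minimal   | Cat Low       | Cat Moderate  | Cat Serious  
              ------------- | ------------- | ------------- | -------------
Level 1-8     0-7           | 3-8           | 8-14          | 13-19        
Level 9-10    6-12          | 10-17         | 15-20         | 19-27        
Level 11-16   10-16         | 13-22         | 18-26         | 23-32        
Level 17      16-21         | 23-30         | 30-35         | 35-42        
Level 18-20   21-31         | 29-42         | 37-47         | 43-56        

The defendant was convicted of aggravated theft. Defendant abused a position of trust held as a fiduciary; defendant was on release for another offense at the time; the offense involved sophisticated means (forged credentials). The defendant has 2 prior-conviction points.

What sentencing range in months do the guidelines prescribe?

Base offense level for aggravated theft: 8.
§1 does not apply.
§2 does not apply.
§3 applies: 8 + 3 = 11.
§5 does not apply.
§7 applies: 11 + 2 = 13.
§8 applies (level before this adjustment is 13 < 14, so +1): 13 + 1 = 14.
Final offense level: 14.
Criminal history: 2 prior points → Category Minimal (0-3).
Level 14 falls in the 11-16 band.
Grid: Level 11-16 × Category Minimal = 10-16 months.

10-16 months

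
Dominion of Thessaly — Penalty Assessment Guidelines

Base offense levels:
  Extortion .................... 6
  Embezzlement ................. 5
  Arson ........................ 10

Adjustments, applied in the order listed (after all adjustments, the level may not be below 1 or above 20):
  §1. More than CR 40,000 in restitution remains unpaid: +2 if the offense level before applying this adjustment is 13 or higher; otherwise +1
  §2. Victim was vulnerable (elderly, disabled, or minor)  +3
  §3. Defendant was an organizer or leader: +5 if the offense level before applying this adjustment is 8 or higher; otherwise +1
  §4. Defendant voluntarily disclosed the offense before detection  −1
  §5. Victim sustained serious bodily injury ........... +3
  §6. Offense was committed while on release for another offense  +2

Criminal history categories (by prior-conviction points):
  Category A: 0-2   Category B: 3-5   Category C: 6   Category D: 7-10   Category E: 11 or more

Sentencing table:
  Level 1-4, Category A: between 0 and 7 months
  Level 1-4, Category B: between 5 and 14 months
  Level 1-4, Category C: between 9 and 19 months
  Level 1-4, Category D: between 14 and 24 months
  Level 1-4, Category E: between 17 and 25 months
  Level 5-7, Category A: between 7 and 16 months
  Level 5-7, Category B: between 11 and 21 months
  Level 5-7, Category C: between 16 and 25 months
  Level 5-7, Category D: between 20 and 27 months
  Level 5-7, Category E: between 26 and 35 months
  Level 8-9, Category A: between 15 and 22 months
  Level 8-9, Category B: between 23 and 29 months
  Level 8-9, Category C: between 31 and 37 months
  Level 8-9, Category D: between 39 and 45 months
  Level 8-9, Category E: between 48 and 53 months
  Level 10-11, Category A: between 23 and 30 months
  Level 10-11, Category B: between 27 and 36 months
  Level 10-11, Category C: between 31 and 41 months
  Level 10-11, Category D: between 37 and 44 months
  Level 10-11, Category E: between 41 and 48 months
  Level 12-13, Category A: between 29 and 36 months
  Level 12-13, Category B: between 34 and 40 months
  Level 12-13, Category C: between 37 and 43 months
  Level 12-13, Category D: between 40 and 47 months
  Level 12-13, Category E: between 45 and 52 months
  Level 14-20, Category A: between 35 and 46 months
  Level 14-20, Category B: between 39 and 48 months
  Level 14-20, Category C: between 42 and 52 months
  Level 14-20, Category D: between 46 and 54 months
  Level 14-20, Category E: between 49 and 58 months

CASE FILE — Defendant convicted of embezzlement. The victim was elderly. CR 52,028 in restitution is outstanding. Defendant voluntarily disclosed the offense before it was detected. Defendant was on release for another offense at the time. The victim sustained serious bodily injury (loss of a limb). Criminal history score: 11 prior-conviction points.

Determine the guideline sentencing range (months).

45-52 months

Base offense level for embezzlement: 5.
§1 applies (level before this adjustment is 5 < 13, so +1): 5 + 1 = 6.
§2 applies: 6 + 3 = 9.
§3 does not apply.
§4 applies: 9 − 1 = 8.
§5 applies: 8 + 3 = 11.
§6 applies: 11 + 2 = 13.
Final offense level: 13.
Criminal history: 11 prior points → Category E (11+).
Level 13 falls in the 12-13 band.
Grid: Level 12-13 × Category E = 45-52 months.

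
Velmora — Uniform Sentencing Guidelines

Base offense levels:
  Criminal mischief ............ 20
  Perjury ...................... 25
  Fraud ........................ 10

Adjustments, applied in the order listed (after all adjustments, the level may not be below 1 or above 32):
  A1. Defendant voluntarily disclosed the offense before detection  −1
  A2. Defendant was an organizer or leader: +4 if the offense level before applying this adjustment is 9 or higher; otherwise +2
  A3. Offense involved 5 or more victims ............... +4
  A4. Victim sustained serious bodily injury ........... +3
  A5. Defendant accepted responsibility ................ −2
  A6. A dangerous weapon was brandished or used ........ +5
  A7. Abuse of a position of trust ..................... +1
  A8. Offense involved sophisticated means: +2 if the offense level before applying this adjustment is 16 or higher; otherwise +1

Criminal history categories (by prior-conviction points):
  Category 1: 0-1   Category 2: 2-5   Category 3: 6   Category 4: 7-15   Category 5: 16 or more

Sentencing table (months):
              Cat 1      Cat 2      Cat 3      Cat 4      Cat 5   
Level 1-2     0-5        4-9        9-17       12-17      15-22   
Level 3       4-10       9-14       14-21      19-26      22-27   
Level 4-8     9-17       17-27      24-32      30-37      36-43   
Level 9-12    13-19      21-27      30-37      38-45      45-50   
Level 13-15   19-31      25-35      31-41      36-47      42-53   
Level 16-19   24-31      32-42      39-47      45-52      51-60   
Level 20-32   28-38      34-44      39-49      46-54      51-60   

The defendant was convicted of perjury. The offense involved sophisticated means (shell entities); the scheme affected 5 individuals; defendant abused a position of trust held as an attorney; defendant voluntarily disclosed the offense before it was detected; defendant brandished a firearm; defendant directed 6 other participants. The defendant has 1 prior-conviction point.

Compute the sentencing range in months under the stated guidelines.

28-38 months

Base offense level for perjury: 25.
A1 applies: 25 − 1 = 24.
A2 applies (level before this adjustment is 24 ≥ 9, so +4): 24 + 4 = 28.
A3 applies: 28 + 4 = 32.
A4 does not apply.
A5 does not apply.
A6 applies: 32 + 5 = 37.
A7 applies: 37 + 1 = 38.
A8 applies (level before this adjustment is 38 ≥ 16, so +2): 38 + 2 = 40.
Level 40 exceeds the maximum of 32; capped at 32.
Final offense level: 32.
Criminal history: 1 prior point → Category 1 (0-1).
Level 32 falls in the 20-32 band.
Grid: Level 20-32 × Category 1 = 28-38 months.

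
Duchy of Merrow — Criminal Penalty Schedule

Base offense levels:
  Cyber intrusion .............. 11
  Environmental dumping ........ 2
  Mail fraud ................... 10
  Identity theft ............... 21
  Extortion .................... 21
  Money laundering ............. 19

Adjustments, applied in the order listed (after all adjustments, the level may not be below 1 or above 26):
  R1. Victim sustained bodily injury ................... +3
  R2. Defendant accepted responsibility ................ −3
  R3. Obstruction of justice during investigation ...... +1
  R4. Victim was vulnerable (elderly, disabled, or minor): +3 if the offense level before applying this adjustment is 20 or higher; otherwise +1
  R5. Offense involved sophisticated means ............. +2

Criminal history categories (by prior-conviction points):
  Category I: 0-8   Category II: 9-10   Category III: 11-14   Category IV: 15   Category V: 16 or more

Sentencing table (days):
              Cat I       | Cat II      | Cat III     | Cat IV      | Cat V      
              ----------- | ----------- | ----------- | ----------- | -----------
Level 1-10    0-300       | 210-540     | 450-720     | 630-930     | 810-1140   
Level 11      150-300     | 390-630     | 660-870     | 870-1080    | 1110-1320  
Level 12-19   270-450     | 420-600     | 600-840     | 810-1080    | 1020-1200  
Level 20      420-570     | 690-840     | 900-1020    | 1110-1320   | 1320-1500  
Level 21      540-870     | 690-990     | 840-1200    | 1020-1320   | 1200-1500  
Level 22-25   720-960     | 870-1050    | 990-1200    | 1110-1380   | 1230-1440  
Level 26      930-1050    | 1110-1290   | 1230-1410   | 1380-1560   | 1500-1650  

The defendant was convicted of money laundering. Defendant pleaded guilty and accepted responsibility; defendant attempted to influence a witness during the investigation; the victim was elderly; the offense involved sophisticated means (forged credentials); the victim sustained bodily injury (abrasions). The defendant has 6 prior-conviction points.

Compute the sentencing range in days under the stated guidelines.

Base offense level for money laundering: 19.
R1 applies: 19 + 3 = 22.
R2 applies: 22 − 3 = 19.
R3 applies: 19 + 1 = 20.
R4 applies (level before this adjustment is 20 ≥ 20, so +3): 20 + 3 = 23.
R5 applies: 23 + 2 = 25.
Final offense level: 25.
Criminal history: 6 prior points → Category I (0-8).
Level 25 falls in the 22-25 band.
Grid: Level 22-25 × Category I = 720-960 days.

720-960 days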